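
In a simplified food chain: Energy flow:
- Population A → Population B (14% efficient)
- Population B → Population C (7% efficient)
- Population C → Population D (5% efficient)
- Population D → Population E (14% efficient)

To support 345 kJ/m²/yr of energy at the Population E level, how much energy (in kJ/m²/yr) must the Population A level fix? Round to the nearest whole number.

Cumulative transfer efficiency: 0.14 × 0.07 × 0.05 × 0.14 = 0.0000686
Population A energy = 345 / 0.0000686 = 5029155 kJ/m²/yr

5029155 kJ/m²/yr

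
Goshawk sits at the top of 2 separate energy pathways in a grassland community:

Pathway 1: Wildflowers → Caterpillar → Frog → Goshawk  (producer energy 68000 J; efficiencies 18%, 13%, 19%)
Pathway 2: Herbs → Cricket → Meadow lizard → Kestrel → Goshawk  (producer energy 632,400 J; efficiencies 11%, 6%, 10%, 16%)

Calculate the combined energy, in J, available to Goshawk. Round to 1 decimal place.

Pathway 1: 68000 × 0.18 × 0.13 × 0.19 = 302.328 J
Pathway 2: 632400 × 0.11 × 0.06 × 0.1 × 0.16 = 66.78144 J
Total at Goshawk: 302.328 + 66.78144 = 369.10944 J

369.1 J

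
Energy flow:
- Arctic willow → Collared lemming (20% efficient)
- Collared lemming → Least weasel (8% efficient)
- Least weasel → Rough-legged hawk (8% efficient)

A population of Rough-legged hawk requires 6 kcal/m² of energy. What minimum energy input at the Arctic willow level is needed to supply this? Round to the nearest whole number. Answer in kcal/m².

Cumulative transfer efficiency: 0.2 × 0.08 × 0.08 = 0.00128
Arctic willow energy = 6 / 0.00128 = 4688 kcal/m²

4688 kcal/m²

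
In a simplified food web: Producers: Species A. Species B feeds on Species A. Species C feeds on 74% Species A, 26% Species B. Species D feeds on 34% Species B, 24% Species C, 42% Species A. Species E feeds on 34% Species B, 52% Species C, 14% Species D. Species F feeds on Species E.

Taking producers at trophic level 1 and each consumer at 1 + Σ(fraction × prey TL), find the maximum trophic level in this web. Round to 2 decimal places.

4.23

Species B: 1 + 1 = 2
Species C: 1 + (0.74×1 + 0.26×2) = 2.26
Species D: 1 + (0.34×2 + 0.24×2.26 + 0.42×1) = 2.6424
Species E: 1 + (0.34×2 + 0.52×2.26 + 0.14×2.6424) = 3.225136
Species F: 1 + 3.225136 = 4.225136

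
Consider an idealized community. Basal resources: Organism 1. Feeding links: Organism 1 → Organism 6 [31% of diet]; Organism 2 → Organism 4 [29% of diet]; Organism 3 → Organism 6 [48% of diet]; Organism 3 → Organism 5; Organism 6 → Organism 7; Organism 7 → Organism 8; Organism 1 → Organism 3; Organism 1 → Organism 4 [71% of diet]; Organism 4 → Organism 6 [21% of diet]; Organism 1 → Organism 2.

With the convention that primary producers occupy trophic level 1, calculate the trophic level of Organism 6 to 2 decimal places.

2.75

Organism 2: 1 + 1 = 2
Organism 3: 1 + 1 = 2
Organism 4: 1 + (0.29×2 + 0.71×1) = 2.29
Organism 5: 1 + 2 = 3
Organism 6: 1 + (0.21×2.29 + 0.48×2 + 0.31×1) = 2.7509
Organism 7: 1 + 2.7509 = 3.7509
Organism 8: 1 + 3.7509 = 4.7509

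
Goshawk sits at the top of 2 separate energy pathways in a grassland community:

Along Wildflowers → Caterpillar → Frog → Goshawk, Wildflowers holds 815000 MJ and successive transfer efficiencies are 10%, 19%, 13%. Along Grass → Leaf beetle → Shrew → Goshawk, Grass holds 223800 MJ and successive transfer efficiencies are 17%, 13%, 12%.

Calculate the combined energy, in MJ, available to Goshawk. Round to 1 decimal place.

2606.6 MJ

Via Wildflowers: 815000 × 0.1 × 0.19 × 0.13 = 2013.05 MJ
Via Grass: 223800 × 0.17 × 0.13 × 0.12 = 593.5176 MJ
Total at Goshawk: 2013.05 + 593.5176 = 2606.5676 MJ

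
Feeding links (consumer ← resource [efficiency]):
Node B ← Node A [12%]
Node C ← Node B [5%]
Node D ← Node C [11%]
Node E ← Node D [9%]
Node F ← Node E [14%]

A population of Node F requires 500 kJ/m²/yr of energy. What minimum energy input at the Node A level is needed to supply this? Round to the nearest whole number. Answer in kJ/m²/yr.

60125060 kJ/m²/yr

Cumulative transfer efficiency: 0.12 × 0.05 × 0.11 × 0.09 × 0.14 = 0.000008316
Node A energy = 500 / 0.000008316 = 60125060 kJ/m²/yr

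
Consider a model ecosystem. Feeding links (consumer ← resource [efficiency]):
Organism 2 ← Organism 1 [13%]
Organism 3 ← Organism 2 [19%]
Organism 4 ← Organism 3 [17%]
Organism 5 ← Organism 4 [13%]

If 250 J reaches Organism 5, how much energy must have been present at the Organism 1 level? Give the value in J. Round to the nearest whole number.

Cumulative transfer efficiency: 0.13 × 0.19 × 0.17 × 0.13 = 0.00054587
Organism 1 energy = 250 / 0.00054587 = 457985 J

457985 J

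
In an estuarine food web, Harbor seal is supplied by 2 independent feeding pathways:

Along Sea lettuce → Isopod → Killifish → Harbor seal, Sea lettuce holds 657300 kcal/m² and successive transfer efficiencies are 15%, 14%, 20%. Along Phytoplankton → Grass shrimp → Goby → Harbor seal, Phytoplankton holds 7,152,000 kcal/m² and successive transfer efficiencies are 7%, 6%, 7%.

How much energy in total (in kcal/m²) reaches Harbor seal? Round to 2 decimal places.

Via Sea lettuce: 657300 × 0.15 × 0.14 × 0.2 = 2760.66 kcal/m²
Via Phytoplankton: 7152000 × 0.07 × 0.06 × 0.07 = 2102.688 kcal/m²
Total at Harbor seal: 2760.66 + 2102.688 = 4863.348 kcal/m²

4863.35 kcal/m²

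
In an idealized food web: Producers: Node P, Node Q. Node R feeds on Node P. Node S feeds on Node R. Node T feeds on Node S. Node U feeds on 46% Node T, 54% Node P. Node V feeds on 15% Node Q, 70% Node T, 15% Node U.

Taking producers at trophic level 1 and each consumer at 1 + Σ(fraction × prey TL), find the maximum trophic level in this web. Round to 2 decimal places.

4.46

Node R: 1 + 1 = 2
Node S: 1 + 2 = 3
Node T: 1 + 3 = 4
Node U: 1 + (0.46×4 + 0.54×1) = 3.38
Node V: 1 + (0.15×1 + 0.7×4 + 0.15×3.38) = 4.457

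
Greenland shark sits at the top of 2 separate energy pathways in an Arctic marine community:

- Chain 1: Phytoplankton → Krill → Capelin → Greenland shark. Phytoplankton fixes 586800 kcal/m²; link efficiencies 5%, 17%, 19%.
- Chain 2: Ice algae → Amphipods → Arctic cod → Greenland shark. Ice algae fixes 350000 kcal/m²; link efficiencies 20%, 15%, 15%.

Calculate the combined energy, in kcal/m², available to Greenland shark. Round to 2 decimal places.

Chain 1: 586800 × 0.05 × 0.17 × 0.19 = 947.682 kcal/m²
Chain 2: 350000 × 0.2 × 0.15 × 0.15 = 1575 kcal/m²
Total at Greenland shark: 947.682 + 1575 = 2522.682 kcal/m²

2522.68 kcal/m²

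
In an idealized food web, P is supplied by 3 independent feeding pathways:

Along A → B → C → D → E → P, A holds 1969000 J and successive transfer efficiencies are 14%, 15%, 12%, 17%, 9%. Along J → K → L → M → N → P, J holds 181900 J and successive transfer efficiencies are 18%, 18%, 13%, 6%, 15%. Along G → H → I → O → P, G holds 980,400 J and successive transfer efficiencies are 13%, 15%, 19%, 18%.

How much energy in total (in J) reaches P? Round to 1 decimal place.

736.6 J

Via A: 1969000 × 0.14 × 0.15 × 0.12 × 0.17 × 0.09 = 75.916764 J
Via J: 181900 × 0.18 × 0.18 × 0.13 × 0.06 × 0.15 = 6.8954652 J
Via G: 980400 × 0.13 × 0.15 × 0.19 × 0.18 = 653.82876 J
Total at P: 75.916764 + 6.8954652 + 653.82876 = 736.6409892 J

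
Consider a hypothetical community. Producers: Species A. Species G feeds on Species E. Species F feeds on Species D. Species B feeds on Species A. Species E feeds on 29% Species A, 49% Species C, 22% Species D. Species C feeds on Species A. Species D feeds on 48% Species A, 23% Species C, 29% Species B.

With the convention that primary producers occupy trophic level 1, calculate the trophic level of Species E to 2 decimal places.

Species B: 1 + 1 = 2
Species C: 1 + 1 = 2
Species D: 1 + (0.48×1 + 0.23×2 + 0.29×2) = 2.52
Species E: 1 + (0.29×1 + 0.49×2 + 0.22×2.52) = 2.8244
Species F: 1 + 2.52 = 3.52
Species G: 1 + 2.8244 = 3.8244

2.82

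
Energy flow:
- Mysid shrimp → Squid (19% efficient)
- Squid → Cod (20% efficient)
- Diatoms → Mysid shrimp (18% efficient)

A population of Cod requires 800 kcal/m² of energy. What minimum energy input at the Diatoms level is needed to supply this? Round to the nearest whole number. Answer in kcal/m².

116959 kcal/m²

Cumulative transfer efficiency: 0.18 × 0.19 × 0.2 = 0.00684
Diatoms energy = 800 / 0.00684 = 116959 kcal/m²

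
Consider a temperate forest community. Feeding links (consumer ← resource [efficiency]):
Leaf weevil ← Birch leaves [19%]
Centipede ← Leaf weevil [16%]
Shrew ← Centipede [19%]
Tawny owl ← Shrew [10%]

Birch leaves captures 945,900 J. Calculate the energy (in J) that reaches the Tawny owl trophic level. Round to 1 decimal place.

546.4 J

Leaf weevil: 945900 × 0.19 = 179721 J
Centipede: 179721 × 0.16 = 28755.36 J
Shrew: 28755.36 × 0.19 = 5463.5184 J
Tawny owl: 5463.5184 × 0.1 = 546.35184 J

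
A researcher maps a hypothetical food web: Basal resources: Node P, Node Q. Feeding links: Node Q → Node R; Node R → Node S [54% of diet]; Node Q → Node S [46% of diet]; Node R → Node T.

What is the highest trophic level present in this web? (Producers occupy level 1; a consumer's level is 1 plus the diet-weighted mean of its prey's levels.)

Node R: 1 + 1 = 2
Node S: 1 + (0.54×2 + 0.46×1) = 2.54
Node T: 1 + 2 = 3

3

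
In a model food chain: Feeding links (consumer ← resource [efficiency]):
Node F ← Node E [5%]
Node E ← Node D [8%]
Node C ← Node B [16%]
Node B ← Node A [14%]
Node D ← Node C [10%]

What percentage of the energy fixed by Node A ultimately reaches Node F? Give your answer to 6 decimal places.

Product of link efficiencies: 0.14 × 0.16 × 0.1 × 0.08 × 0.05 = 0.00000896
As a percentage: 0.00000896 × 100 = 0.000896%

0.000896%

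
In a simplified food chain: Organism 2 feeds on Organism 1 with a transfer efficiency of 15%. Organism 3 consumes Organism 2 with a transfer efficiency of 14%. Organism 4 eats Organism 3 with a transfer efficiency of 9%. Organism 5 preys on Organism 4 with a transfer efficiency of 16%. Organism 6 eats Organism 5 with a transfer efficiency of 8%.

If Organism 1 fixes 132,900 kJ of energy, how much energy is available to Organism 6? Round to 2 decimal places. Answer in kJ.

3.22 kJ

Organism 2: 132900 × 0.15 = 19935 kJ
Organism 3: 19935 × 0.14 = 2790.9 kJ
Organism 4: 2790.9 × 0.09 = 251.181 kJ
Organism 5: 251.181 × 0.16 = 40.18896 kJ
Organism 6: 40.18896 × 0.08 = 3.2151168 kJ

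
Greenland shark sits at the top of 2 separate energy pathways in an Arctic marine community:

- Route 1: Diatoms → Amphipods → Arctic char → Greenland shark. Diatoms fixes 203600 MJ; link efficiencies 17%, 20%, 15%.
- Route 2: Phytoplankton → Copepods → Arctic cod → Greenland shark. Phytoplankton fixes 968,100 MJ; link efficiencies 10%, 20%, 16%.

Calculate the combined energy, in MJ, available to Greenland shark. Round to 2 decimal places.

4136.28 MJ

Route 1: 203600 × 0.17 × 0.2 × 0.15 = 1038.36 MJ
Route 2: 968100 × 0.1 × 0.2 × 0.16 = 3097.92 MJ
Total at Greenland shark: 1038.36 + 3097.92 = 4136.28 MJ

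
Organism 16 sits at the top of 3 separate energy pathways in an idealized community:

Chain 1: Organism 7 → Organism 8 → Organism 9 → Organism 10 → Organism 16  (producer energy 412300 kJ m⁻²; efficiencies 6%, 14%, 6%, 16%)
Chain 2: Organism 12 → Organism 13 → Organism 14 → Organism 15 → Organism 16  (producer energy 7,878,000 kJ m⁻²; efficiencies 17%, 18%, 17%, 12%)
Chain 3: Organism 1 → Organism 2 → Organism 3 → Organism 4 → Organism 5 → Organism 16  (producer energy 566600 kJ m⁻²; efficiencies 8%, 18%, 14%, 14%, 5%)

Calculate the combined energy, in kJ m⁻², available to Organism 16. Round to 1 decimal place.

Chain 1: 412300 × 0.06 × 0.14 × 0.06 × 0.16 = 33.247872 kJ m⁻²
Chain 2: 7878000 × 0.17 × 0.18 × 0.17 × 0.12 = 4917.76272 kJ m⁻²
Chain 3: 566600 × 0.08 × 0.18 × 0.14 × 0.14 × 0.05 = 7.9958592 kJ m⁻²
Total at Organism 16: 33.247872 + 4917.76272 + 7.9958592 = 4959.0064512 kJ m⁻²

4959.0 kJ m⁻²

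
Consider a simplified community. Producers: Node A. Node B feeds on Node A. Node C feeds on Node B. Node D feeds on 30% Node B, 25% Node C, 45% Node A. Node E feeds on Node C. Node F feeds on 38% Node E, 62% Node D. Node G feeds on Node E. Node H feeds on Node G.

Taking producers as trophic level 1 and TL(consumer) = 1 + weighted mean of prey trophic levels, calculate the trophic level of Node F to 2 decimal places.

Node B: 1 + 1 = 2
Node C: 1 + 2 = 3
Node D: 1 + (0.3×2 + 0.25×3 + 0.45×1) = 2.8
Node E: 1 + 3 = 4
Node F: 1 + (0.38×4 + 0.62×2.8) = 4.256
Node G: 1 + 4 = 5
Node H: 1 + 5 = 6

4.26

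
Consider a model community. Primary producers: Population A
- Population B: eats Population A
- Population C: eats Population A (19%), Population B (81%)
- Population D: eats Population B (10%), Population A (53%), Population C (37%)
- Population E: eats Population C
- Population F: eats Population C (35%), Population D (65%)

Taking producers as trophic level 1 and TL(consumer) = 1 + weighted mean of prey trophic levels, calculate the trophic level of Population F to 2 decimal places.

Population B: 1 + 1 = 2
Population C: 1 + (0.19×1 + 0.81×2) = 2.81
Population D: 1 + (0.1×2 + 0.53×1 + 0.37×2.81) = 2.7697
Population E: 1 + 2.81 = 3.81
Population F: 1 + (0.35×2.81 + 0.65×2.7697) = 3.783805

3.78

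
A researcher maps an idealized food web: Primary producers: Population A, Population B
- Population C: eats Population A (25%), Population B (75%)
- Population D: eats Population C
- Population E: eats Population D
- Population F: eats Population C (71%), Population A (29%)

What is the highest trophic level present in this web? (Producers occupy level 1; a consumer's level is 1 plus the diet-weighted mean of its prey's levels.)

Population C: 1 + (0.25×1 + 0.75×1) = 2
Population D: 1 + 2 = 3
Population E: 1 + 3 = 4
Population F: 1 + (0.71×2 + 0.29×1) = 2.71

4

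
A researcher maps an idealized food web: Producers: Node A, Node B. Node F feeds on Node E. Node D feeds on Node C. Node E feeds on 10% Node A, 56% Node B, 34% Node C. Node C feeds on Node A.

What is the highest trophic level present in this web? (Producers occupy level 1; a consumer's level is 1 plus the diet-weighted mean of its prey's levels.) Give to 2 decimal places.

Node C: 1 + 1 = 2
Node D: 1 + 2 = 3
Node E: 1 + (0.1×1 + 0.56×1 + 0.34×2) = 2.34
Node F: 1 + 2.34 = 3.34

3.34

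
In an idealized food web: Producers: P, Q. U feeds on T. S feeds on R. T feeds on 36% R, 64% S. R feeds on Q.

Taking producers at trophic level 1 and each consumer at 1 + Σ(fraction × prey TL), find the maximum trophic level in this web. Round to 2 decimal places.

R: 1 + 1 = 2
S: 1 + 2 = 3
T: 1 + (0.36×2 + 0.64×3) = 3.64
U: 1 + 3.64 = 4.64

4.64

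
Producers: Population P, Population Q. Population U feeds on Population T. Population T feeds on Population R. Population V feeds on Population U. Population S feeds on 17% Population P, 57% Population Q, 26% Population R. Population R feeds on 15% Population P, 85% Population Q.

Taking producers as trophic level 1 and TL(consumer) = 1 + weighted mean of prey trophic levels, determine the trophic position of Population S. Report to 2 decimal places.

Population R: 1 + (0.15×1 + 0.85×1) = 2
Population S: 1 + (0.17×1 + 0.57×1 + 0.26×2) = 2.26
Population T: 1 + 2 = 3
Population U: 1 + 3 = 4
Population V: 1 + 4 = 5

2.26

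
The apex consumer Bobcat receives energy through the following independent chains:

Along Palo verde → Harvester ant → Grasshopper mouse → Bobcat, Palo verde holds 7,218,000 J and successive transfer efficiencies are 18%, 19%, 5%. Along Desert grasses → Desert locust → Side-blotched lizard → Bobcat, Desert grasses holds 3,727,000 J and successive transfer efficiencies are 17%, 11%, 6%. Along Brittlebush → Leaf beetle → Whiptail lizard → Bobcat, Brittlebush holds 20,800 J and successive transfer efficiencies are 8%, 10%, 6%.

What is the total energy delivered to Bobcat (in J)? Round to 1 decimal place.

16534.5 J

Via Palo verde: 7218000 × 0.18 × 0.19 × 0.05 = 12342.78 J
Via Desert grasses: 3727000 × 0.17 × 0.11 × 0.06 = 4181.694 J
Via Brittlebush: 20800 × 0.08 × 0.1 × 0.06 = 9.984 J
Total at Bobcat: 12342.78 + 4181.694 + 9.984 = 16534.458 J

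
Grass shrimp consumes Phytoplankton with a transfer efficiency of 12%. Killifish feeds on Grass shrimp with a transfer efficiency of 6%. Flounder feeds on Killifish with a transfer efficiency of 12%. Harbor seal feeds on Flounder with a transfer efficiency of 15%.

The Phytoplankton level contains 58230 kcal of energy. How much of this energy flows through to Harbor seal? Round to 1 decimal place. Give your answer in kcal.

Grass shrimp: 58230 × 0.12 = 6987.6 kcal
Killifish: 6987.6 × 0.06 = 419.256 kcal
Flounder: 419.256 × 0.12 = 50.31072 kcal
Harbor seal: 50.31072 × 0.15 = 7.546608 kcal

7.5 kcal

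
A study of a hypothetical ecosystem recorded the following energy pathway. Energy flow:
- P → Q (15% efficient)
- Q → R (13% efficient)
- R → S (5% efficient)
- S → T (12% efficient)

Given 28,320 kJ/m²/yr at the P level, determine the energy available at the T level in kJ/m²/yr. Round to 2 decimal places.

Q: 28320 × 0.15 = 4248 kJ/m²/yr
R: 4248 × 0.13 = 552.24 kJ/m²/yr
S: 552.24 × 0.05 = 27.612 kJ/m²/yr
T: 27.612 × 0.12 = 3.31344 kJ/m²/yr

3.31 kJ/m²/yr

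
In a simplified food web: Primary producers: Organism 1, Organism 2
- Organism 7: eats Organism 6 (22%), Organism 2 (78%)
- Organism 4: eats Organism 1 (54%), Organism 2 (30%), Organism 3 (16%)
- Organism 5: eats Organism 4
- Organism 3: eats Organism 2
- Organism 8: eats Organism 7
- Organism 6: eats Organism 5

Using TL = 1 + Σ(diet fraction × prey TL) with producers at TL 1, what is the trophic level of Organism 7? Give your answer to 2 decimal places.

2.70

Organism 3: 1 + 1 = 2
Organism 4: 1 + (0.54×1 + 0.3×1 + 0.16×2) = 2.16
Organism 5: 1 + 2.16 = 3.16
Organism 6: 1 + 3.16 = 4.16
Organism 7: 1 + (0.22×4.16 + 0.78×1) = 2.6952
Organism 8: 1 + 2.6952 = 3.6952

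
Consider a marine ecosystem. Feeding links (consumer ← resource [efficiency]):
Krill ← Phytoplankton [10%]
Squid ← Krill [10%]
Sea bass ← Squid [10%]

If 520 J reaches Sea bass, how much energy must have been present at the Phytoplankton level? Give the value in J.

520000 J

Cumulative transfer efficiency: 0.1 × 0.1 × 0.1 = 0.001
Phytoplankton energy = 520 / 0.001 = 520000 J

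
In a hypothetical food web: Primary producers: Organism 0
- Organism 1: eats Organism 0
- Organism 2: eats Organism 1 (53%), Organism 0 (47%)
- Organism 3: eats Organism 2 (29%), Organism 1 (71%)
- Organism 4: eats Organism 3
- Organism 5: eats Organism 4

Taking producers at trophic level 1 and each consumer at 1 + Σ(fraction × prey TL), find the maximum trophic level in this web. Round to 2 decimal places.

5.15

Organism 1: 1 + 1 = 2
Organism 2: 1 + (0.53×2 + 0.47×1) = 2.53
Organism 3: 1 + (0.29×2.53 + 0.71×2) = 3.1537
Organism 4: 1 + 3.1537 = 4.1537
Organism 5: 1 + 4.1537 = 5.1537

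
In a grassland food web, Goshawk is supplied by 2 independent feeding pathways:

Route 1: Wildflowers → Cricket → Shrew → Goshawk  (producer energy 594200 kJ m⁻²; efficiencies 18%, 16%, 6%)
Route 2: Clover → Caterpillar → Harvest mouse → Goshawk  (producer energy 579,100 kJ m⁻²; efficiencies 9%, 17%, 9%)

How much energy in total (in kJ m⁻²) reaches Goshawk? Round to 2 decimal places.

1824.20 kJ m⁻²

Route 1: 594200 × 0.18 × 0.16 × 0.06 = 1026.7776 kJ m⁻²
Route 2: 579100 × 0.09 × 0.17 × 0.09 = 797.4207 kJ m⁻²
Total at Goshawk: 1026.7776 + 797.4207 = 1824.1983 kJ m⁻²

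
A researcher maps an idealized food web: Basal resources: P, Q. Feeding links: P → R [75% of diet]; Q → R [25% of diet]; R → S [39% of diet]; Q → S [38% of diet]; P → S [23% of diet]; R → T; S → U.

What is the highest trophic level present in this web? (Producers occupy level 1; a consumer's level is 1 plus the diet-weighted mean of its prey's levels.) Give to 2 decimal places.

3.39

R: 1 + (0.75×1 + 0.25×1) = 2
S: 1 + (0.39×2 + 0.38×1 + 0.23×1) = 2.39
T: 1 + 2 = 3
U: 1 + 2.39 = 3.39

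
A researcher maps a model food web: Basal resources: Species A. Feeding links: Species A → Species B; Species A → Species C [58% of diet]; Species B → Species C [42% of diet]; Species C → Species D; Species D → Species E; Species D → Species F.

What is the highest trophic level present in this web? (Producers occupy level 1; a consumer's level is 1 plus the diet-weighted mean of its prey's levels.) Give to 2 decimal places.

Species B: 1 + 1 = 2
Species C: 1 + (0.58×1 + 0.42×2) = 2.42
Species D: 1 + 2.42 = 3.42
Species E: 1 + 3.42 = 4.42
Species F: 1 + 3.42 = 4.42

4.42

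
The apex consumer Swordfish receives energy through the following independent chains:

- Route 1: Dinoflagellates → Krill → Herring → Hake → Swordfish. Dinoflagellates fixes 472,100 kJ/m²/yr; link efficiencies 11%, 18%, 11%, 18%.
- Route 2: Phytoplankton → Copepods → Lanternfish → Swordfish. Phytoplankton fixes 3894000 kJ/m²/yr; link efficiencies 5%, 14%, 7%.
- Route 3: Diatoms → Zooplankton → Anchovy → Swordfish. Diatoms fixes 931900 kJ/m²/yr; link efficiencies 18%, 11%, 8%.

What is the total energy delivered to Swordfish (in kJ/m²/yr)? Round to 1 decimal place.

Route 1: 472100 × 0.11 × 0.18 × 0.11 × 0.18 = 185.082084 kJ/m²/yr
Route 2: 3894000 × 0.05 × 0.14 × 0.07 = 1908.06 kJ/m²/yr
Route 3: 931900 × 0.18 × 0.11 × 0.08 = 1476.1296 kJ/m²/yr
Total at Swordfish: 185.082084 + 1908.06 + 1476.1296 = 3569.271684 kJ/m²/yr

3569.3 kJ/m²/yr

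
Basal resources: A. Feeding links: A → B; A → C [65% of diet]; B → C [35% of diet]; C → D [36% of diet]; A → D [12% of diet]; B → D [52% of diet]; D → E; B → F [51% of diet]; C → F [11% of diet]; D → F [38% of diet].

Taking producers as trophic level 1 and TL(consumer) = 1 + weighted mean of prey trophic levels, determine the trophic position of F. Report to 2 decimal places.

3.42

B: 1 + 1 = 2
C: 1 + (0.65×1 + 0.35×2) = 2.35
D: 1 + (0.36×2.35 + 0.12×1 + 0.52×2) = 3.006
E: 1 + 3.006 = 4.006
F: 1 + (0.51×2 + 0.11×2.35 + 0.38×3.006) = 3.42078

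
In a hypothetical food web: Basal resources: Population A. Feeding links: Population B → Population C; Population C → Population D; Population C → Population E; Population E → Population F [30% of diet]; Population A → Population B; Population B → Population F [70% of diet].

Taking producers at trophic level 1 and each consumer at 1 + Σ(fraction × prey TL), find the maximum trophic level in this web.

Population B: 1 + 1 = 2
Population C: 1 + 2 = 3
Population D: 1 + 3 = 4
Population E: 1 + 3 = 4
Population F: 1 + (0.3×4 + 0.7×2) = 3.6

4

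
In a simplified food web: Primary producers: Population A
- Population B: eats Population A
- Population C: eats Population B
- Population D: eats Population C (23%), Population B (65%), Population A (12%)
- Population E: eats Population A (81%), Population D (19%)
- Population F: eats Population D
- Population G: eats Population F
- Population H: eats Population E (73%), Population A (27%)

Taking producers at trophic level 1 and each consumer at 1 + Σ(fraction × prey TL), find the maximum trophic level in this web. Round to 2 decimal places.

5.11

Population B: 1 + 1 = 2
Population C: 1 + 2 = 3
Population D: 1 + (0.23×3 + 0.65×2 + 0.12×1) = 3.11
Population E: 1 + (0.81×1 + 0.19×3.11) = 2.4009
Population F: 1 + 3.11 = 4.11
Population G: 1 + 4.11 = 5.11
Population H: 1 + (0.73×2.4009 + 0.27×1) = 3.022657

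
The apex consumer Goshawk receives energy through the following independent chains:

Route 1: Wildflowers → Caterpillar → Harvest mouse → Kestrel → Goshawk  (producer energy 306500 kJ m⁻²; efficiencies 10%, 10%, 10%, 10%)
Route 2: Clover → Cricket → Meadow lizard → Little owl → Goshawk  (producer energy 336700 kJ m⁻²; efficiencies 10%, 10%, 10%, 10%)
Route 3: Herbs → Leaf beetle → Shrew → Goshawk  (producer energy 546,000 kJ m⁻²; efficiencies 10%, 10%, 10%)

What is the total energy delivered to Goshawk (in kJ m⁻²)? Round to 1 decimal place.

610.3 kJ m⁻²

Route 1: 306500 × 0.1 × 0.1 × 0.1 × 0.1 = 30.65 kJ m⁻²
Route 2: 336700 × 0.1 × 0.1 × 0.1 × 0.1 = 33.67 kJ m⁻²
Route 3: 546000 × 0.1 × 0.1 × 0.1 = 546 kJ m⁻²
Total at Goshawk: 30.65 + 33.67 + 546 = 610.32 kJ m⁻²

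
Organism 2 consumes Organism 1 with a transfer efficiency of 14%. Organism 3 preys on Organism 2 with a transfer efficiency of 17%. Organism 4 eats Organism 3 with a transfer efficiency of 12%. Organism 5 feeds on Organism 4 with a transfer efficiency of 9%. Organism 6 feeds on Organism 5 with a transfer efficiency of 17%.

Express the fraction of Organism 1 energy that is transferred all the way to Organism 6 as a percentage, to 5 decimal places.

Product of link efficiencies: 0.14 × 0.17 × 0.12 × 0.09 × 0.17 = 0.0000436968
As a percentage: 0.0000436968 × 100 = 0.00437%

0.00437%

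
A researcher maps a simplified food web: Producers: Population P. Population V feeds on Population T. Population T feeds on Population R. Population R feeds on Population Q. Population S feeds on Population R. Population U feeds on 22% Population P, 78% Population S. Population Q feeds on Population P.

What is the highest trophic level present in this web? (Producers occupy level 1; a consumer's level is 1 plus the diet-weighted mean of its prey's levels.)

Population Q: 1 + 1 = 2
Population R: 1 + 2 = 3
Population S: 1 + 3 = 4
Population T: 1 + 3 = 4
Population U: 1 + (0.22×1 + 0.78×4) = 4.34
Population V: 1 + 4 = 5

5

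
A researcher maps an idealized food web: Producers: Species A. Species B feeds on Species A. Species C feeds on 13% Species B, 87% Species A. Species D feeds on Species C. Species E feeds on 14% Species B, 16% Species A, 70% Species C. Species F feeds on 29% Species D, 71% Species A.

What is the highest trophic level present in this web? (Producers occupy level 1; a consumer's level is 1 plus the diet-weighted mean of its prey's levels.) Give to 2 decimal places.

Species B: 1 + 1 = 2
Species C: 1 + (0.13×2 + 0.87×1) = 2.13
Species D: 1 + 2.13 = 3.13
Species E: 1 + (0.14×2 + 0.16×1 + 0.7×2.13) = 2.931
Species F: 1 + (0.29×3.13 + 0.71×1) = 2.6177

3.13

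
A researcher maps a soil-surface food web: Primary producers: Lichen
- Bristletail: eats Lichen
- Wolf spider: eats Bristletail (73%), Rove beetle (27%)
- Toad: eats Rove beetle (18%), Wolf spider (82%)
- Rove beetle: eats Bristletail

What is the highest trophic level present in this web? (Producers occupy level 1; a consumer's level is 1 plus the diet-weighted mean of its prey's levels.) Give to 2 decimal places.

Bristletail: 1 + 1 = 2
Rove beetle: 1 + 2 = 3
Wolf spider: 1 + (0.73×2 + 0.27×3) = 3.27
Toad: 1 + (0.18×3 + 0.82×3.27) = 4.2214

4.22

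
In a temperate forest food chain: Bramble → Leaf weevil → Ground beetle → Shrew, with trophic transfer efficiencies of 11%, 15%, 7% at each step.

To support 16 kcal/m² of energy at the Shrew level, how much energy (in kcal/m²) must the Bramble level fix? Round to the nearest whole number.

13853 kcal/m²

Cumulative transfer efficiency: 0.11 × 0.15 × 0.07 = 0.001155
Bramble energy = 16 / 0.001155 = 13853 kcal/m²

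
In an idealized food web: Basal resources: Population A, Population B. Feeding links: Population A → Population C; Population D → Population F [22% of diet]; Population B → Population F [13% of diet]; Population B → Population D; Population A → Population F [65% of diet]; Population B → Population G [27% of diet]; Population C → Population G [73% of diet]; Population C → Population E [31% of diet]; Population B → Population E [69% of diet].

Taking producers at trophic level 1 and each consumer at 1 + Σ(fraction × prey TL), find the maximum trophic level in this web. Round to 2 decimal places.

Population C: 1 + 1 = 2
Population D: 1 + 1 = 2
Population E: 1 + (0.31×2 + 0.69×1) = 2.31
Population F: 1 + (0.13×1 + 0.65×1 + 0.22×2) = 2.22
Population G: 1 + (0.27×1 + 0.73×2) = 2.73

2.73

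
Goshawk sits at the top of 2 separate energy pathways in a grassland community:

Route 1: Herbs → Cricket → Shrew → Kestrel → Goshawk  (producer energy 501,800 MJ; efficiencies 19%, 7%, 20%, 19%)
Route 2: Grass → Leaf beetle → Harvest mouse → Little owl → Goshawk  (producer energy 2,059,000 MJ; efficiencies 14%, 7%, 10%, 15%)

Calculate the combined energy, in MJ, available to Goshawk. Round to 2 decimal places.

556.28 MJ

Route 1: 501800 × 0.19 × 0.07 × 0.2 × 0.19 = 253.60972 MJ
Route 2: 2059000 × 0.14 × 0.07 × 0.1 × 0.15 = 302.673 MJ
Total at Goshawk: 253.60972 + 302.673 = 556.28272 MJ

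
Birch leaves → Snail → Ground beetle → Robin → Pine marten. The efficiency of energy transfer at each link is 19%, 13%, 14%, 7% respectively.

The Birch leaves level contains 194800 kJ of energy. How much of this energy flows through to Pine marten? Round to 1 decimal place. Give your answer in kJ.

Snail: 194800 × 0.19 = 37012 kJ
Ground beetle: 37012 × 0.13 = 4811.56 kJ
Robin: 4811.56 × 0.14 = 673.6184 kJ
Pine marten: 673.6184 × 0.07 = 47.153288 kJ

47.2 kJ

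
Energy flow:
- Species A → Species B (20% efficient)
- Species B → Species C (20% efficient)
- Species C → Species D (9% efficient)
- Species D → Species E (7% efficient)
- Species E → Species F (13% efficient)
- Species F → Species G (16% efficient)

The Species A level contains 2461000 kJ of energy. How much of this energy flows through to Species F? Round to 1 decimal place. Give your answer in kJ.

Species B: 2461000 × 0.2 = 492200 kJ
Species C: 492200 × 0.2 = 98440 kJ
Species D: 98440 × 0.09 = 8859.6 kJ
Species E: 8859.6 × 0.07 = 620.172 kJ
Species F: 620.172 × 0.13 = 80.62236 kJ

80.6 kJ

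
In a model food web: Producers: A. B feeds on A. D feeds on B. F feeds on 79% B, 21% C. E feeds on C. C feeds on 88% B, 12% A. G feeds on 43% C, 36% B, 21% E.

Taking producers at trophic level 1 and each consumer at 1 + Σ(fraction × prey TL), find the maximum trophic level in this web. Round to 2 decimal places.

3.88

B: 1 + 1 = 2
C: 1 + (0.88×2 + 0.12×1) = 2.88
D: 1 + 2 = 3
E: 1 + 2.88 = 3.88
F: 1 + (0.79×2 + 0.21×2.88) = 3.1848
G: 1 + (0.43×2.88 + 0.36×2 + 0.21×3.88) = 3.7732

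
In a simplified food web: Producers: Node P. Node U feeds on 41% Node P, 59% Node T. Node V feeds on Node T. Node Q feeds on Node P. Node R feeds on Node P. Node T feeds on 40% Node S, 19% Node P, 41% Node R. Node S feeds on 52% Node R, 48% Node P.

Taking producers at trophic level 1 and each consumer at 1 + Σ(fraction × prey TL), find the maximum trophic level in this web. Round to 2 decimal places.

4.02

Node Q: 1 + 1 = 2
Node R: 1 + 1 = 2
Node S: 1 + (0.52×2 + 0.48×1) = 2.52
Node T: 1 + (0.4×2.52 + 0.19×1 + 0.41×2) = 3.018
Node U: 1 + (0.41×1 + 0.59×3.018) = 3.19062
Node V: 1 + 3.018 = 4.018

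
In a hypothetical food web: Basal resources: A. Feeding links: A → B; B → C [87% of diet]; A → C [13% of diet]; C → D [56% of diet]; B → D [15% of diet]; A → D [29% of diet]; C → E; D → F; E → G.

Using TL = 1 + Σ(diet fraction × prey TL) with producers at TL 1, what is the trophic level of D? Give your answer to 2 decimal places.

3.20

B: 1 + 1 = 2
C: 1 + (0.87×2 + 0.13×1) = 2.87
D: 1 + (0.56×2.87 + 0.15×2 + 0.29×1) = 3.1972
E: 1 + 2.87 = 3.87
F: 1 + 3.1972 = 4.1972
G: 1 + 3.87 = 4.87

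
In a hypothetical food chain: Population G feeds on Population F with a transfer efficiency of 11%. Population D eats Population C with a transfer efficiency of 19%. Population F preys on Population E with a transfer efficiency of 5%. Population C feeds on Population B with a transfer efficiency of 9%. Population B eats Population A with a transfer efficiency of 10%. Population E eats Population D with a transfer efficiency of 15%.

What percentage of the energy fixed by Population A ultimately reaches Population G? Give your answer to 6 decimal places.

Product of link efficiencies: 0.1 × 0.09 × 0.19 × 0.15 × 0.05 × 0.11 = 0.00000141075
As a percentage: 0.00000141075 × 100 = 0.000141%

0.000141%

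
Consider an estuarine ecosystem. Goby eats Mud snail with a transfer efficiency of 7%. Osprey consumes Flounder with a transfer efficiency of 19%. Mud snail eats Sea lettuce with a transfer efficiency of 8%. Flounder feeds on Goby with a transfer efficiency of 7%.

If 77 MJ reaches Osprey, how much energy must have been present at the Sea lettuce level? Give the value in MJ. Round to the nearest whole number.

1033835 MJ

Cumulative transfer efficiency: 0.08 × 0.07 × 0.07 × 0.19 = 0.00007448
Sea lettuce energy = 77 / 0.00007448 = 1033835 MJ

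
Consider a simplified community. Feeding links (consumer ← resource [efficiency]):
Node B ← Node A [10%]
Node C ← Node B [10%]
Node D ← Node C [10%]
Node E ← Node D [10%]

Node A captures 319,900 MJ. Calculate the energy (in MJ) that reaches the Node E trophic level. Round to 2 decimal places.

Node B: 319900 × 0.1 = 31990 MJ
Node C: 31990 × 0.1 = 3199 MJ
Node D: 3199 × 0.1 = 319.9 MJ
Node E: 319.9 × 0.1 = 31.99 MJ

31.99 MJ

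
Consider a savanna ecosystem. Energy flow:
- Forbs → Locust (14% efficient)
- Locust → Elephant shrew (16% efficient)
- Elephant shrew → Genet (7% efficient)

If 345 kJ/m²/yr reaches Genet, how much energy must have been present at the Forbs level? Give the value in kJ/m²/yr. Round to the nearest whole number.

220026 kJ/m²/yr

Cumulative transfer efficiency: 0.14 × 0.16 × 0.07 = 0.001568
Forbs energy = 345 / 0.001568 = 220026 kJ/m²/yr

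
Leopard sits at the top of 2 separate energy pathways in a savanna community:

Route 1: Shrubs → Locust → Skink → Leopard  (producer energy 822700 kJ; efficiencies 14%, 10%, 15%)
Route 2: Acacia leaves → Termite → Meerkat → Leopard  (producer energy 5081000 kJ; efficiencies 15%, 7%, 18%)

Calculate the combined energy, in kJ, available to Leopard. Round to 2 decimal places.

11330.76 kJ

Route 1: 822700 × 0.14 × 0.1 × 0.15 = 1727.67 kJ
Route 2: 5081000 × 0.15 × 0.07 × 0.18 = 9603.09 kJ
Total at Leopard: 1727.67 + 9603.09 = 11330.76 kJ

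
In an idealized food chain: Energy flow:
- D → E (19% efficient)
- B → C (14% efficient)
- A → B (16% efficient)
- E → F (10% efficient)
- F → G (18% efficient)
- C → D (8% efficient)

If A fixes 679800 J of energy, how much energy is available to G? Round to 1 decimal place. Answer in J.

4.2 J

B: 679800 × 0.16 = 108768 J
C: 108768 × 0.14 = 15227.52 J
D: 15227.52 × 0.08 = 1218.2016 J
E: 1218.2016 × 0.19 = 231.458304 J
F: 231.458304 × 0.1 = 23.1458304 J
G: 23.1458304 × 0.18 = 4.166249472 J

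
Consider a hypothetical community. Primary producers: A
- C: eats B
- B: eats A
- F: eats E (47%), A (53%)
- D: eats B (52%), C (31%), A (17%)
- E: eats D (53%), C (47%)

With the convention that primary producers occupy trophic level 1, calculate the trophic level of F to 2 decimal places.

3.44

B: 1 + 1 = 2
C: 1 + 2 = 3
D: 1 + (0.52×2 + 0.31×3 + 0.17×1) = 3.14
E: 1 + (0.53×3.14 + 0.47×3) = 4.0742
F: 1 + (0.47×4.0742 + 0.53×1) = 3.444874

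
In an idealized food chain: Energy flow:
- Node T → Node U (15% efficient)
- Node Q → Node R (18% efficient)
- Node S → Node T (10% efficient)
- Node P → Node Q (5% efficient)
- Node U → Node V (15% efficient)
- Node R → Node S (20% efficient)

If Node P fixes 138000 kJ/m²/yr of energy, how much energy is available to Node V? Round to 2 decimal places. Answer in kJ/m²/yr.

Node Q: 138000 × 0.05 = 6900 kJ/m²/yr
Node R: 6900 × 0.18 = 1242 kJ/m²/yr
Node S: 1242 × 0.2 = 248.4 kJ/m²/yr
Node T: 248.4 × 0.1 = 24.84 kJ/m²/yr
Node U: 24.84 × 0.15 = 3.726 kJ/m²/yr
Node V: 3.726 × 0.15 = 0.5589 kJ/m²/yr

0.56 kJ/m²/yr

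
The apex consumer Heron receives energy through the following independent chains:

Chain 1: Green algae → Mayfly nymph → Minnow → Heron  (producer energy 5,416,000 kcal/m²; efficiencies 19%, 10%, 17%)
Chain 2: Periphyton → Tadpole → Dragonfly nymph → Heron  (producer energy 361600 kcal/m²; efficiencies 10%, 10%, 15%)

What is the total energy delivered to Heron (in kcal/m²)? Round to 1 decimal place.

Chain 1: 5416000 × 0.19 × 0.1 × 0.17 = 17493.68 kcal/m²
Chain 2: 361600 × 0.1 × 0.1 × 0.15 = 542.4 kcal/m²
Total at Heron: 17493.68 + 542.4 = 18036.08 kcal/m²

18036.1 kcal/m²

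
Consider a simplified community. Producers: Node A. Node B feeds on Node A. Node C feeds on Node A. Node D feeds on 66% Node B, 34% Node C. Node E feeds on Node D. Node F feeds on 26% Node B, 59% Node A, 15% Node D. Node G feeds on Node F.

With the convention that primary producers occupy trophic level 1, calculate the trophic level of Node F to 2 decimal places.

Node B: 1 + 1 = 2
Node C: 1 + 1 = 2
Node D: 1 + (0.66×2 + 0.34×2) = 3
Node E: 1 + 3 = 4
Node F: 1 + (0.26×2 + 0.59×1 + 0.15×3) = 2.56
Node G: 1 + 2.56 = 3.56

2.56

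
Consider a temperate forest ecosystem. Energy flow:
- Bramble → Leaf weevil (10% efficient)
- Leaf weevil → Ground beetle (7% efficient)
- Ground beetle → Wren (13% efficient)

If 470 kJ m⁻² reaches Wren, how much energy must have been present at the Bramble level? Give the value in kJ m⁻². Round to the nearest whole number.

516484 kJ m⁻²

Cumulative transfer efficiency: 0.1 × 0.07 × 0.13 = 0.00091
Bramble energy = 470 / 0.00091 = 516484 kJ m⁻²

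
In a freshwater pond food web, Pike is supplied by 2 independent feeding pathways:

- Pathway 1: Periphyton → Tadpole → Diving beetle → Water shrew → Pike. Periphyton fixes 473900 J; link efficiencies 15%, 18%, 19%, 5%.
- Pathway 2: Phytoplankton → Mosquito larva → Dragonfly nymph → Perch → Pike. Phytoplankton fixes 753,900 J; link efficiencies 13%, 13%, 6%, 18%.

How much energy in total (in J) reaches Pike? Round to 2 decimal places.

259.16 J

Pathway 1: 473900 × 0.15 × 0.18 × 0.19 × 0.05 = 121.55535 J
Pathway 2: 753900 × 0.13 × 0.13 × 0.06 × 0.18 = 137.601828 J
Total at Pike: 121.55535 + 137.601828 = 259.157178 J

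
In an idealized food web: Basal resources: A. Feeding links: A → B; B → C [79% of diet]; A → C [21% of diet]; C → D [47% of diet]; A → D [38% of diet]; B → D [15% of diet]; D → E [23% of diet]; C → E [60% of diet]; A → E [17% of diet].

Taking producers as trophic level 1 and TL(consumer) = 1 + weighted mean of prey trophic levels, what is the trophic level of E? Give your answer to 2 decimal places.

3.53

B: 1 + 1 = 2
C: 1 + (0.79×2 + 0.21×1) = 2.79
D: 1 + (0.47×2.79 + 0.38×1 + 0.15×2) = 2.9913
E: 1 + (0.23×2.9913 + 0.6×2.79 + 0.17×1) = 3.531999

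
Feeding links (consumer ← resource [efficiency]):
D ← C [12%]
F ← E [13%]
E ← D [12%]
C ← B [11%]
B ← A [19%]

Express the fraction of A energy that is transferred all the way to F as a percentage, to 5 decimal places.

Product of link efficiencies: 0.19 × 0.11 × 0.12 × 0.12 × 0.13 = 0.0000391248
As a percentage: 0.0000391248 × 100 = 0.00391%

0.00391%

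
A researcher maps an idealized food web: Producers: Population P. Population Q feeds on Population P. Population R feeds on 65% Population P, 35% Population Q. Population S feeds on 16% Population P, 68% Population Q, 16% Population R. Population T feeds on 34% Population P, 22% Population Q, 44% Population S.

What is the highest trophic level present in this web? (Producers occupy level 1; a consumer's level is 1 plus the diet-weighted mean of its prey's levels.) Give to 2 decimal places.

Population Q: 1 + 1 = 2
Population R: 1 + (0.65×1 + 0.35×2) = 2.35
Population S: 1 + (0.16×1 + 0.68×2 + 0.16×2.35) = 2.896
Population T: 1 + (0.34×1 + 0.22×2 + 0.44×2.896) = 3.05424

3.05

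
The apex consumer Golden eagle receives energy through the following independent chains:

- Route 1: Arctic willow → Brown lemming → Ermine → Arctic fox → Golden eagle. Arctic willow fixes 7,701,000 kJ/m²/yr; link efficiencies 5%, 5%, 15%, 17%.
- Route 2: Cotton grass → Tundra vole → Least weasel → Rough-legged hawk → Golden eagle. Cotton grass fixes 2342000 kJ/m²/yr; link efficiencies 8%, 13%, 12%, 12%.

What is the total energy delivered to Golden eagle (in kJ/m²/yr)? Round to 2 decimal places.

Route 1: 7701000 × 0.05 × 0.05 × 0.15 × 0.17 = 490.93875 kJ/m²/yr
Route 2: 2342000 × 0.08 × 0.13 × 0.12 × 0.12 = 350.73792 kJ/m²/yr
Total at Golden eagle: 490.93875 + 350.73792 = 841.67667 kJ/m²/yr

841.68 kJ/m²/yr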